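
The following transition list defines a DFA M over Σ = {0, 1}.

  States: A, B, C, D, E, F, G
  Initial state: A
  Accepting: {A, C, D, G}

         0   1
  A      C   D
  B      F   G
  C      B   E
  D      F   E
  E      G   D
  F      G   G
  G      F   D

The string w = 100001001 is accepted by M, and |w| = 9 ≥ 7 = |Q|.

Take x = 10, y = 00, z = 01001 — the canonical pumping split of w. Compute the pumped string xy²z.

xy^2z = 10·00·00·01001 = 10000001001.
Reading y = 00 takes M from F back to F, so after x·y·y the machine is still in F, and z then leads to the accepting state D. Hence 10000001001 ∈ L(M).

10000001001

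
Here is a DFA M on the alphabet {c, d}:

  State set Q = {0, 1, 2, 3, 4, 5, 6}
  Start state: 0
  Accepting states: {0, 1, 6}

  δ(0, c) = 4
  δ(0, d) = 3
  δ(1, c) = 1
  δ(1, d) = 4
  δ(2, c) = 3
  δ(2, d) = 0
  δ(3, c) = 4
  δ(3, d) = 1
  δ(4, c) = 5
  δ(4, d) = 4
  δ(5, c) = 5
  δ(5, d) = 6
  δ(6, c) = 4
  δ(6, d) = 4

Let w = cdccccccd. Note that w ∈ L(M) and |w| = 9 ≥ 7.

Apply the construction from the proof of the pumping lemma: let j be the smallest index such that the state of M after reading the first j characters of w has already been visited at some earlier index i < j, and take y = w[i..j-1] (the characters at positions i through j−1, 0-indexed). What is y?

d

State sequence: 0 -c-> 4 -d-> 4 -c-> 5 -c-> 5 -c-> 5 -c-> 5 -c-> 5 -c-> 5 -d-> 6
First repeat at step 2: 4 was already visited.

So i = 1, j = 2, giving x = w[0:1] = c, y = w[1:2] = d, z = w[2:9] = ccccccd.
Check: |xy| = 2 ≤ 7 and |y| = 1 ≥ 1. Reading y takes M from 4 back to 4, so every xyⁱz is accepted.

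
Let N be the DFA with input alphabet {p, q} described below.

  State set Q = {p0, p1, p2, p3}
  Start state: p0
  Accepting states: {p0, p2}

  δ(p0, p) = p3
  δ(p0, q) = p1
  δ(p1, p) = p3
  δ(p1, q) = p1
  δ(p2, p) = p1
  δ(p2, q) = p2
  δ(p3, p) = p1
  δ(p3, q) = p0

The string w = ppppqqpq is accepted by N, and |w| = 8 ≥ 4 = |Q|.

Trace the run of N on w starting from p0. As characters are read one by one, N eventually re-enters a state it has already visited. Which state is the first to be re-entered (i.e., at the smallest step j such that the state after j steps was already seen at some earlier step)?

Run of N on w = p p p p q q p q:
  step 0: p0  (start)
  step 1: p3  (read p: p0→p3)
  step 2: p1  (read p: p3→p1)
  step 3: p3  (read p: p1→p3)   ← first repeat (p3 seen earlier)
  step 4: p1  (read p: p3→p1)
  step 5: p1  (read q: p1→p1)
  step 6: p1  (read q: p1→p1)
  step 7: p3  (read p: p1→p3)
  step 8: p0  (read q: p3→p0)

The earliest repeat is at step j = 3: N is in p3, which it already visited at step i = 1.

p3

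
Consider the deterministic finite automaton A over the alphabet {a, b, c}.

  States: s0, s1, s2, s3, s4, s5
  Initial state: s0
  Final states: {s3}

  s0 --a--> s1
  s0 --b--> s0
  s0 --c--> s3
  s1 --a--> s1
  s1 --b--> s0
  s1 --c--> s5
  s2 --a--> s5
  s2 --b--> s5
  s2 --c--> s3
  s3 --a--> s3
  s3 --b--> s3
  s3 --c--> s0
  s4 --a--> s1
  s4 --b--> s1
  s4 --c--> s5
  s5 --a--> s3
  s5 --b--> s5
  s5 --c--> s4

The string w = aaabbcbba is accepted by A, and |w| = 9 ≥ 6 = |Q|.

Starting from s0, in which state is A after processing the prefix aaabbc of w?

s3

Run of A on the first 6 characters of w = a a a b b c:
  step 0: s0  (start)
  step 1: s1  (read a: s0→s1)
  step 2: s1  (read a: s1→s1)
  step 3: s1  (read a: s1→s1)
  step 4: s0  (read b: s1→s0)
  step 5: s0  (read b: s0→s0)
  step 6: s3  (read c: s0→s3)

After reading 6 characters, A is in state s3.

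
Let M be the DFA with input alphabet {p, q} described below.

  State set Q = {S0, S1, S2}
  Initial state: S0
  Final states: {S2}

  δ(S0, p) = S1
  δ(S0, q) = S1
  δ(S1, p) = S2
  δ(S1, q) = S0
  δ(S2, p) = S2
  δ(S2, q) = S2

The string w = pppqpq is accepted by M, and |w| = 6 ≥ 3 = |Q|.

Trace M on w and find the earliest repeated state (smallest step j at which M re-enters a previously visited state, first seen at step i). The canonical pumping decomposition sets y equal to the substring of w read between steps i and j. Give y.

p

Run of M on w = p p p q p q:
  step 0: S0  (start)
  step 1: S1  (read p: S0→S1)
  step 2: S2  (read p: S1→S2)
  step 3: S2  (read p: S2→S2)   ← first repeat (S2 seen earlier)
  step 4: S2  (read q: S2→S2)
  step 5: S2  (read p: S2→S2)
  step 6: S2  (read q: S2→S2)

So i = 2, j = 3, giving x = w[0:2] = pp, y = w[2:3] = p, z = w[3:6] = qpq.
Check: |xy| = 3 ≤ 3 and |y| = 1 ≥ 1. Reading y takes M from S2 back to S2, so every xyⁱz is accepted.
Pumping length from the standard proof: p = 3 (the number of states). The repeated state found above gives |xy| = j ≤ 3 and |y| = j − i ≥ 1.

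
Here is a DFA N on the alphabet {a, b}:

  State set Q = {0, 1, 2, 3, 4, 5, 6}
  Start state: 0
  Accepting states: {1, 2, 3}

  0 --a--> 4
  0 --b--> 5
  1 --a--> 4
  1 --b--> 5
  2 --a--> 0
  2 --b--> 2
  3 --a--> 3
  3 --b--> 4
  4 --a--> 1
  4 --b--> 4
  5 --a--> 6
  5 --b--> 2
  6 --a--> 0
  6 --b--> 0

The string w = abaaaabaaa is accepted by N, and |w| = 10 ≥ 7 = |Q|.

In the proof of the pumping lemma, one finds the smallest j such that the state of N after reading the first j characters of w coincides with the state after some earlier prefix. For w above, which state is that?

State sequence: 0 -a-> 4 -b-> 4 -a-> 1 -a-> 4 -a-> 1 -a-> 4 -b-> 4 -a-> 1 -a-> 4 -a-> 1
First repeat at step 2: 4 was already visited.

The earliest repeat is at step j = 2: N is in 4, which it already visited at step i = 1.

4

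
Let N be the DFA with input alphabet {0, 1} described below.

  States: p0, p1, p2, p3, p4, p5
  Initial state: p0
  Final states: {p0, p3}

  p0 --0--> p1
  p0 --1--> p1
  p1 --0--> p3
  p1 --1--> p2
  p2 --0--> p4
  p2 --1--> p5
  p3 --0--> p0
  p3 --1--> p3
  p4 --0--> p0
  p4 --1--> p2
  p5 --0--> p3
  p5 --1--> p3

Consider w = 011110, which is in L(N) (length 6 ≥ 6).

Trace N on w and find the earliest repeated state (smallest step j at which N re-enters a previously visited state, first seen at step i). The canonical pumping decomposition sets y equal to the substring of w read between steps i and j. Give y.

1

Run of N on w = 0 1 1 1 1 0:
  step 0: p0  (start)
  step 1: p1  (read 0: p0→p1)
  step 2: p2  (read 1: p1→p2)
  step 3: p5  (read 1: p2→p5)
  step 4: p3  (read 1: p5→p3)
  step 5: p3  (read 1: p3→p3)   ← first repeat (p3 seen earlier)
  step 6: p0  (read 0: p3→p0)

So i = 4, j = 5, giving x = w[0:4] = 0111, y = w[4:5] = 1, z = w[5:6] = 0.
Check: |xy| = 5 ≤ 6 and |y| = 1 ≥ 1. Reading y takes N from p3 back to p3, so every xyⁱz is accepted.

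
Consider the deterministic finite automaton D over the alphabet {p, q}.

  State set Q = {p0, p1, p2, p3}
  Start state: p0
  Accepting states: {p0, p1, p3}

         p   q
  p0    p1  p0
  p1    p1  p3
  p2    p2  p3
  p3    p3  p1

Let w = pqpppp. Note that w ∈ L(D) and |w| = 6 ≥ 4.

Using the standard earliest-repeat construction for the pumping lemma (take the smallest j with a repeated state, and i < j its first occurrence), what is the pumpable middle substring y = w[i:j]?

p

State sequence: p0 -p-> p1 -q-> p3 -p-> p3 -p-> p3 -p-> p3 -p-> p3
First repeat at step 3: p3 was already visited.

So i = 2, j = 3, giving x = w[0:2] = pq, y = w[2:3] = p, z = w[3:6] = ppp.
Check: |xy| = 3 ≤ 4 and |y| = 1 ≥ 1. Reading y takes D from p3 back to p3, so every xyⁱz is accepted.
With |Q| = 4, pigeonhole forces a state repeat no later than step 4; the substring read between the first and second visits to that state can be pumped.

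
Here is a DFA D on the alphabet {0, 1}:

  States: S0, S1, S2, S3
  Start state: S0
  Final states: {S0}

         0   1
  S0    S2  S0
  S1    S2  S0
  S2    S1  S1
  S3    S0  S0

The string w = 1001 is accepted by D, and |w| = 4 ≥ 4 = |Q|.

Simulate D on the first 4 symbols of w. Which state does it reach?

State sequence: S0 -1-> S0 -0-> S2 -0-> S1 -1-> S0

After reading 4 characters, D is in state S0.
(This kind of state-tracing is the core of the pumping-lemma construction: with 4 states, pigeonhole forces a repeat within the first 4 steps.)

S0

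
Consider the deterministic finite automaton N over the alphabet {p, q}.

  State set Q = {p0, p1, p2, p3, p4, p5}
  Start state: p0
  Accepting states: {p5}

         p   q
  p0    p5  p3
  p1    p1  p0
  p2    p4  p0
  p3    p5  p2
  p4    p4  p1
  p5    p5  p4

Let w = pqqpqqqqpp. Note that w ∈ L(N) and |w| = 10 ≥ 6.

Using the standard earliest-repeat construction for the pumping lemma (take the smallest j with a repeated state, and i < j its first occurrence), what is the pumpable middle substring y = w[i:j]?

State sequence: p0 -p-> p5 -q-> p4 -q-> p1 -p-> p1 -q-> p0 -q-> p3 -q-> p2 -q-> p0 -p-> p5 -p-> p5
First repeat at step 4: p1 was already visited.

So i = 3, j = 4, giving x = w[0:3] = pqq, y = w[3:4] = p, z = w[4:10] = qqqqpp.
Check: |xy| = 4 ≤ 6 and |y| = 1 ≥ 1. Reading y takes N from p1 back to p1, so every xyⁱz is accepted.
Pumping length from the standard proof: p = 6 (the number of states). The repeated state found above gives |xy| = j ≤ 6 and |y| = j − i ≥ 1.

p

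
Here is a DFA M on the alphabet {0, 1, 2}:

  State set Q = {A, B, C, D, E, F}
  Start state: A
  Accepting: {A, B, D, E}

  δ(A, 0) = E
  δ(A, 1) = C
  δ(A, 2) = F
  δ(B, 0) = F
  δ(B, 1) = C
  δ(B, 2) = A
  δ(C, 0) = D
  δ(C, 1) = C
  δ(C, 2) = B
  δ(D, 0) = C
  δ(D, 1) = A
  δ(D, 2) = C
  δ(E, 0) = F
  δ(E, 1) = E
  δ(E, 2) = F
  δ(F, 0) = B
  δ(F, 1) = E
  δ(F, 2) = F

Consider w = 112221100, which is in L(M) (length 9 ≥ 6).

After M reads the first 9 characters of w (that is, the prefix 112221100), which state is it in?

Run of M on the first 9 characters of w = 1 1 2 2 2 1 1 0 0:
  step 0: A  (start)
  step 1: C  (read 1: A→C)
  step 2: C  (read 1: C→C)
  step 3: B  (read 2: C→B)
  step 4: A  (read 2: B→A)
  step 5: F  (read 2: A→F)
  step 6: E  (read 1: F→E)
  step 7: E  (read 1: E→E)
  step 8: F  (read 0: E→F)
  step 9: B  (read 0: F→B)

After reading 9 characters, M is in state B.

B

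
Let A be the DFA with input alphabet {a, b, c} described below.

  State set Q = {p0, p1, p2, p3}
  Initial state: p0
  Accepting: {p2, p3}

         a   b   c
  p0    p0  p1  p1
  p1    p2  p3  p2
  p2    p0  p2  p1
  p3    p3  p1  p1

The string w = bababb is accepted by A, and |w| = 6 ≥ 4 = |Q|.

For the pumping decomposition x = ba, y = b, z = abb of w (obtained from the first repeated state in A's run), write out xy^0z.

baabb

xy⁰z = xz = ba·abb = baabb.
Reading y = b takes A from p2 back to p2, so after x the machine is still in p2, and z then leads to the accepting state p3. Hence baabb ∈ L(A).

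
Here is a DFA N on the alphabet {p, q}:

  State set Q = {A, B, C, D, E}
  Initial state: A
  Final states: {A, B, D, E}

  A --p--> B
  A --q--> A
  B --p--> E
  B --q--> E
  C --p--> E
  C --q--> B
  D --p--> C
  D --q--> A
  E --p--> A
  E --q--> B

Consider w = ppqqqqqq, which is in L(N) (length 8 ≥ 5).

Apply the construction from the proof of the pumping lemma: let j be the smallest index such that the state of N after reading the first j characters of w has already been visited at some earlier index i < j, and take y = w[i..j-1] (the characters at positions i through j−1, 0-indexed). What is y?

pq

Run of N on w = p p q q q q q q:
  step 0: A  (start)
  step 1: B  (read p: A→B)
  step 2: E  (read p: B→E)
  step 3: B  (read q: E→B)   ← first repeat (B seen earlier)
  step 4: E  (read q: B→E)
  step 5: B  (read q: E→B)
  step 6: E  (read q: B→E)
  step 7: B  (read q: E→B)
  step 8: E  (read q: B→E)

So i = 1, j = 3, giving x = w[0:1] = p, y = w[1:3] = pq, z = w[3:8] = qqqqq.
Check: |xy| = 3 ≤ 5 and |y| = 2 ≥ 1. Reading y takes N from B back to B, so every xyⁱz is accepted.
With |Q| = 5, pigeonhole forces a state repeat no later than step 5; the substring read between the first and second visits to that state can be pumped.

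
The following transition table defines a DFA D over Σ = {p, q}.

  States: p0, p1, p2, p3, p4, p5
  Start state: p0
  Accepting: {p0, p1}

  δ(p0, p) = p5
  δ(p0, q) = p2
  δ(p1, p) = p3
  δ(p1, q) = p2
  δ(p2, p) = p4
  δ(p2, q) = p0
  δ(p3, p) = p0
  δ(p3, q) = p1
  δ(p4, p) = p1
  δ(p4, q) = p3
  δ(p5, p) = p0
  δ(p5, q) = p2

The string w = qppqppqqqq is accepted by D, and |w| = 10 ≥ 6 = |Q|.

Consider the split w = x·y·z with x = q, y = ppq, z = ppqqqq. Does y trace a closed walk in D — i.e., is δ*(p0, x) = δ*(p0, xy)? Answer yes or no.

State sequence: p0 -q-> p2 -p-> p4 -p-> p1 -q-> p2

After x (step 1): p2. After xy (step 4): p2.
They match, so y = ppq drives D around a cycle from p2 back to itself; pumping y any number of times keeps D in p2 before reading z, and xyⁱz ∈ L(D) for every i ≥ 0.

yes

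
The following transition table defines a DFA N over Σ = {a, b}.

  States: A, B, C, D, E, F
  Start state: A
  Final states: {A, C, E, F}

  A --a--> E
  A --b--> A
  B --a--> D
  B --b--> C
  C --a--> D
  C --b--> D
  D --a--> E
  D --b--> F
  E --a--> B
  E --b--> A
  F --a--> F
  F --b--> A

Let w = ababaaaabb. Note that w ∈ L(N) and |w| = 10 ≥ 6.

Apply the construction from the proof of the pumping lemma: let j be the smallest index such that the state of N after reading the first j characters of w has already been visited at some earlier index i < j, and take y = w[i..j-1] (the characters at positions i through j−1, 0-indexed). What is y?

Run of N on w = a b a b a a a a b b:
  step 0: A  (start)
  step 1: E  (read a: A→E)
  step 2: A  (read b: E→A)   ← first repeat (A seen earlier)
  step 3: E  (read a: A→E)
  step 4: A  (read b: E→A)
  step 5: E  (read a: A→E)
  step 6: B  (read a: E→B)
  step 7: D  (read a: B→D)
  step 8: E  (read a: D→E)
  step 9: A  (read b: E→A)
  step 10: A  (read b: A→A)

So i = 0, j = 2, giving x = w[0:0] = ε, y = w[0:2] = ab, z = w[2:10] = abaaaabb.
Check: |xy| = 2 ≤ 6 and |y| = 2 ≥ 1. Reading y takes N from A back to A, so every xyⁱz is accepted.

ab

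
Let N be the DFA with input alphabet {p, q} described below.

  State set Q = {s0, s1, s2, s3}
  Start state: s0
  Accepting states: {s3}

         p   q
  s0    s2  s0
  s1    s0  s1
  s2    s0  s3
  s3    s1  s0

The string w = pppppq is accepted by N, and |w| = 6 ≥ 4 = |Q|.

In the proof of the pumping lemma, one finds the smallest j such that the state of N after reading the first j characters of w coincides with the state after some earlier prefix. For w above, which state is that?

s0

Run of N on w = p p p p p q:
  step 0: s0  (start)
  step 1: s2  (read p: s0→s2)
  step 2: s0  (read p: s2→s0)   ← first repeat (s0 seen earlier)
  step 3: s2  (read p: s0→s2)
  step 4: s0  (read p: s2→s0)
  step 5: s2  (read p: s0→s2)
  step 6: s3  (read q: s2→s3)

The earliest repeat is at step j = 2: N is in s0, which it already visited at step i = 0.
Pumping length from the standard proof: p = 4 (the number of states). The repeated state found above gives |xy| = j ≤ 4 and |y| = j − i ≥ 1.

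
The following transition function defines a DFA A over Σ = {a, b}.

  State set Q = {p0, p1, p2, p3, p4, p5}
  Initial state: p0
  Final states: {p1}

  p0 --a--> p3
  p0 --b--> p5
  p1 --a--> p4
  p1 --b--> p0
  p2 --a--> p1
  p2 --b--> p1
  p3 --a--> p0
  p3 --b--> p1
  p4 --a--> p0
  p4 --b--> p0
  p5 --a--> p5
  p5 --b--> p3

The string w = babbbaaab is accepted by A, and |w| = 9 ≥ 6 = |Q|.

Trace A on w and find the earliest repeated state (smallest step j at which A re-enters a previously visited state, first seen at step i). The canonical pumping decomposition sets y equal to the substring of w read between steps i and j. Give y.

a

Run of A on w = b a b b b a a a b:
  step 0: p0  (start)
  step 1: p5  (read b: p0→p5)
  step 2: p5  (read a: p5→p5)   ← first repeat (p5 seen earlier)
  step 3: p3  (read b: p5→p3)
  step 4: p1  (read b: p3→p1)
  step 5: p0  (read b: p1→p0)
  step 6: p3  (read a: p0→p3)
  step 7: p0  (read a: p3→p0)
  step 8: p3  (read a: p0→p3)
  step 9: p1  (read b: p3→p1)

So i = 1, j = 2, giving x = w[0:1] = b, y = w[1:2] = a, z = w[2:9] = bbbaaab.
Check: |xy| = 2 ≤ 6 and |y| = 1 ≥ 1. Reading y takes A from p5 back to p5, so every xyⁱz is accepted.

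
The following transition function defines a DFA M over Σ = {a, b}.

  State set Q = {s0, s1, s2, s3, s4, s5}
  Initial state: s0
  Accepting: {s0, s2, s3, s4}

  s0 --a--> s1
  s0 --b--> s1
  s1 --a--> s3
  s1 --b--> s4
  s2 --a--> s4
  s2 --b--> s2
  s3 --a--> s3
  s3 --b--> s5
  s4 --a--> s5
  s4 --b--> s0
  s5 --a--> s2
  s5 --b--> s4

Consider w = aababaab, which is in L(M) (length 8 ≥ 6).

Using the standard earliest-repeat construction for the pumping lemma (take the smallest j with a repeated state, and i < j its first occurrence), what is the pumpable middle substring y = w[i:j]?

Run of M on w = a a b a b a a b:
  step 0: s0  (start)
  step 1: s1  (read a: s0→s1)
  step 2: s3  (read a: s1→s3)
  step 3: s5  (read b: s3→s5)
  step 4: s2  (read a: s5→s2)
  step 5: s2  (read b: s2→s2)   ← first repeat (s2 seen earlier)
  step 6: s4  (read a: s2→s4)
  step 7: s5  (read a: s4→s5)
  step 8: s4  (read b: s5→s4)

So i = 4, j = 5, giving x = w[0:4] = aaba, y = w[4:5] = b, z = w[5:8] = aab.
Check: |xy| = 5 ≤ 6 and |y| = 1 ≥ 1. Reading y takes M from s2 back to s2, so every xyⁱz is accepted.

b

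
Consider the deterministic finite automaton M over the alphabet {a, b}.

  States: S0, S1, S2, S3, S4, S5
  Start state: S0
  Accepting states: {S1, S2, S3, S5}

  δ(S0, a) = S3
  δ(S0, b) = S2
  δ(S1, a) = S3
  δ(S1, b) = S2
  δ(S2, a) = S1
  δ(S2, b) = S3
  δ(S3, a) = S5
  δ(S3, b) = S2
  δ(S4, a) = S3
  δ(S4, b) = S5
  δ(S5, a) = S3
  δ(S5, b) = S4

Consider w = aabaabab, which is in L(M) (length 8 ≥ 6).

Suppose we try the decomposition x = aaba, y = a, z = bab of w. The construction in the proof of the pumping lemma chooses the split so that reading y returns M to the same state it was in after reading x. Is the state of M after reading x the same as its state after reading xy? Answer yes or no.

no

State sequence: S0 -a-> S3 -a-> S5 -b-> S4 -a-> S3 -a-> S5

After x (step 4): S3. After xy (step 5): S5.
They differ (S3 ≠ S5), so y is not a cycle from the state after x; this split is not the one the pumping-lemma construction produces, and pumping y need not keep the string in L(M).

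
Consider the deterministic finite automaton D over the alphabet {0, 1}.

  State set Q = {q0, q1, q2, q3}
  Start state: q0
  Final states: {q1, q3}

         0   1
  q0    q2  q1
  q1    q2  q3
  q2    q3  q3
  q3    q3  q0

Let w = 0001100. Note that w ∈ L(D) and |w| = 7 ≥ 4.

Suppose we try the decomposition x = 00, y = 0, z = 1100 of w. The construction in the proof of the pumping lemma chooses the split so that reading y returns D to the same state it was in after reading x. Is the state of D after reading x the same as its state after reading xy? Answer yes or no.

State sequence: q0 -0-> q2 -0-> q3 -0-> q3

After x (step 2): q3. After xy (step 3): q3.
They match, so y = 0 drives D around a cycle from q3 back to itself; pumping y any number of times keeps D in q3 before reading z, and xyⁱz ∈ L(D) for every i ≥ 0.

yes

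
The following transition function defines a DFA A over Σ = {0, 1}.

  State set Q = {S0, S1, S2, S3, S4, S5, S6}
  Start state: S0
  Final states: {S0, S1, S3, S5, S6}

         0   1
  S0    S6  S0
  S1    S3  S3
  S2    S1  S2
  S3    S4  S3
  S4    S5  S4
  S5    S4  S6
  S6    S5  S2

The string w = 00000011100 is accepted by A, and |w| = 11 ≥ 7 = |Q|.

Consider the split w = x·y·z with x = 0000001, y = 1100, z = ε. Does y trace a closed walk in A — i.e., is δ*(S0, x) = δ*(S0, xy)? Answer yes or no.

Run of A on the first 11 characters of w = 0 0 0 0 0 0 1 1 1 0 0:
  step 0: S0  (start)
  step 1: S6  (read 0: S0→S6)
  step 2: S5  (read 0: S6→S5)
  step 3: S4  (read 0: S5→S4)
  step 4: S5  (read 0: S4→S5)
  step 5: S4  (read 0: S5→S4)
  step 6: S5  (read 0: S4→S5)
  step 7: S6  (read 1: S5→S6)
  step 8: S2  (read 1: S6→S2)
  step 9: S2  (read 1: S2→S2)
  step 10: S1  (read 0: S2→S1)
  step 11: S3  (read 0: S1→S3)

After x (step 7): S6. After xy (step 11): S3.
They differ (S6 ≠ S3), so y is not a cycle from the state after x; this split is not the one the pumping-lemma construction produces, and pumping y need not keep the string in L(A).

no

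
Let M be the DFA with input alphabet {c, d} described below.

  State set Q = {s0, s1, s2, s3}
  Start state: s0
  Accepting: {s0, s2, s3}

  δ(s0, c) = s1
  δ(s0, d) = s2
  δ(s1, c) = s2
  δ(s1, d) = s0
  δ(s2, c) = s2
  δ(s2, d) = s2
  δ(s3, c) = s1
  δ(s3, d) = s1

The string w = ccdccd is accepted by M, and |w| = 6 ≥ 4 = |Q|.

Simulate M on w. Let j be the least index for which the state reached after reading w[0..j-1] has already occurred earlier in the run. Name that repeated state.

s2

State sequence: s0 -c-> s1 -c-> s2 -d-> s2 -c-> s2 -c-> s2 -d-> s2
First repeat at step 3: s2 was already visited.

The earliest repeat is at step j = 3: M is in s2, which it already visited at step i = 2.
With |Q| = 4, pigeonhole forces a state repeat no later than step 4; the substring read between the first and second visits to that state can be pumped.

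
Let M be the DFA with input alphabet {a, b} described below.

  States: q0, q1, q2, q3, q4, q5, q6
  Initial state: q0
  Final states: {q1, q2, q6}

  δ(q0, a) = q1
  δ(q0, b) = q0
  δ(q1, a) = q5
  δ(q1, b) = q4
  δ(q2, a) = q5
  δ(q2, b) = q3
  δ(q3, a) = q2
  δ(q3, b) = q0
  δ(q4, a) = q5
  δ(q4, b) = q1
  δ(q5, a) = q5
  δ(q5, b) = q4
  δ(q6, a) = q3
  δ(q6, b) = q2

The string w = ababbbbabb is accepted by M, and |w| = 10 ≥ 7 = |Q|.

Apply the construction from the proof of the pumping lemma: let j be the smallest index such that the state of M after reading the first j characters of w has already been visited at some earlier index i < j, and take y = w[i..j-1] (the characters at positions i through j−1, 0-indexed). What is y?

ab

Run of M on w = a b a b b b b a b b:
  step 0: q0  (start)
  step 1: q1  (read a: q0→q1)
  step 2: q4  (read b: q1→q4)
  step 3: q5  (read a: q4→q5)
  step 4: q4  (read b: q5→q4)   ← first repeat (q4 seen earlier)
  step 5: q1  (read b: q4→q1)
  step 6: q4  (read b: q1→q4)
  step 7: q1  (read b: q4→q1)
  step 8: q5  (read a: q1→q5)
  step 9: q4  (read b: q5→q4)
  step 10: q1  (read b: q4→q1)

So i = 2, j = 4, giving x = w[0:2] = ab, y = w[2:4] = ab, z = w[4:10] = bbbabb.
Check: |xy| = 4 ≤ 7 and |y| = 2 ≥ 1. Reading y takes M from q4 back to q4, so every xyⁱz is accepted.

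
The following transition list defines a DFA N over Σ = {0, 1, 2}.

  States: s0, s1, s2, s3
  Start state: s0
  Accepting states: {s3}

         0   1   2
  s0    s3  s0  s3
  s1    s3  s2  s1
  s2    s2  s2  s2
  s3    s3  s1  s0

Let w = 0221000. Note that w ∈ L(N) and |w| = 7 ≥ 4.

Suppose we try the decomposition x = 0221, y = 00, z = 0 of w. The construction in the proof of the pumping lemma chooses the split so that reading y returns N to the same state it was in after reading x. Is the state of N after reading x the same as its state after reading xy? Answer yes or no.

Run of N on the first 6 characters of w = 0 2 2 1 0 0:
  step 0: s0  (start)
  step 1: s3  (read 0: s0→s3)
  step 2: s0  (read 2: s3→s0)
  step 3: s3  (read 2: s0→s3)
  step 4: s1  (read 1: s3→s1)
  step 5: s3  (read 0: s1→s3)
  step 6: s3  (read 0: s3→s3)

After x (step 4): s1. After xy (step 6): s3.
They differ (s1 ≠ s3), so y is not a cycle from the state after x; this split is not the one the pumping-lemma construction produces, and pumping y need not keep the string in L(N).

no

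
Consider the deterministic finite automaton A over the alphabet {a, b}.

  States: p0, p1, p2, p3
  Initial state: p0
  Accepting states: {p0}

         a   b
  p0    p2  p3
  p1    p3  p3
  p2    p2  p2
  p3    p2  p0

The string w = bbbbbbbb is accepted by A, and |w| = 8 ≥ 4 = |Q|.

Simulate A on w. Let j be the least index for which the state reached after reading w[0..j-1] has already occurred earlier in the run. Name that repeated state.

p0

Run of A on w = b b b b b b b b:
  step 0: p0  (start)
  step 1: p3  (read b: p0→p3)
  step 2: p0  (read b: p3→p0)   ← first repeat (p0 seen earlier)
  step 3: p3  (read b: p0→p3)
  step 4: p0  (read b: p3→p0)
  step 5: p3  (read b: p0→p3)
  step 6: p0  (read b: p3→p0)
  step 7: p3  (read b: p0→p3)
  step 8: p0  (read b: p3→p0)

The earliest repeat is at step j = 2: A is in p0, which it already visited at step i = 0.
Since A has 4 states, any run of length ≥ 4 visits 4+1 states, so by pigeonhole some state repeats within the first 4 steps — that repeat gives the pumpable loop.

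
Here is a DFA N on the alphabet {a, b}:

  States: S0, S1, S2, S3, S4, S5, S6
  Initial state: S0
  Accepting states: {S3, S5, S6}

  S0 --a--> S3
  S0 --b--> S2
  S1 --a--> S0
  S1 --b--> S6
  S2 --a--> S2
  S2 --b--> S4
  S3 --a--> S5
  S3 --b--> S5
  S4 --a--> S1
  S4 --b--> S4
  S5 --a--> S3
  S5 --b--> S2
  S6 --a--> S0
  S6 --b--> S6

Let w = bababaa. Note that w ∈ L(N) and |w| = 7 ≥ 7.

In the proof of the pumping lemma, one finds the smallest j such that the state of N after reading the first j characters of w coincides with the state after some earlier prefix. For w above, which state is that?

State sequence: S0 -b-> S2 -a-> S2 -b-> S4 -a-> S1 -b-> S6 -a-> S0 -a-> S3
First repeat at step 2: S2 was already visited.

The earliest repeat is at step j = 2: N is in S2, which it already visited at step i = 1.
The DFA has 7 states, so the proof of the pumping lemma guarantees a repeated state among the first 7+1 visited; the segment between the two visits is the pumpable y.

S2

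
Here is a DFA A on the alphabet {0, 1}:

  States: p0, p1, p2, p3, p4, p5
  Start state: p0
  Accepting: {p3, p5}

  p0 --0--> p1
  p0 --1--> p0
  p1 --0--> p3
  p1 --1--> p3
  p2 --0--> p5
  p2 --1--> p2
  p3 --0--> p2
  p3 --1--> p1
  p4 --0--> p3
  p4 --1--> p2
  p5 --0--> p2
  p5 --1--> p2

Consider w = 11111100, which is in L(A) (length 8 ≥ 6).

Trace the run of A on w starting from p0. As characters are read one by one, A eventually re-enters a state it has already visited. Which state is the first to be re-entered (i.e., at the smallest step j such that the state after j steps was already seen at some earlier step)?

p0

Run of A on w = 1 1 1 1 1 1 0 0:
  step 0: p0  (start)
  step 1: p0  (read 1: p0→p0)   ← first repeat (p0 seen earlier)
  step 2: p0  (read 1: p0→p0)
  step 3: p0  (read 1: p0→p0)
  step 4: p0  (read 1: p0→p0)
  step 5: p0  (read 1: p0→p0)
  step 6: p0  (read 1: p0→p0)
  step 7: p1  (read 0: p0→p1)
  step 8: p3  (read 0: p1→p3)

The earliest repeat is at step j = 1: A is in p0, which it already visited at step i = 0.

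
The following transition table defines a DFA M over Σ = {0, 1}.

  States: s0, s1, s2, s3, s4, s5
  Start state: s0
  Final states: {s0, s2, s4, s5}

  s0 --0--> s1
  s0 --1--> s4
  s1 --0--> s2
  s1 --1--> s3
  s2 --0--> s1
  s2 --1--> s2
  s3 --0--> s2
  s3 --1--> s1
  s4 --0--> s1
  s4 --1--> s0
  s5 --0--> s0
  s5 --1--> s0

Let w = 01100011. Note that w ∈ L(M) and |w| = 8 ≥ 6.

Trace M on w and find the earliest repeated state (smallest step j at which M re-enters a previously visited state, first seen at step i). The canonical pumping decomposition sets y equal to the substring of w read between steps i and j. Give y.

11

State sequence: s0 -0-> s1 -1-> s3 -1-> s1 -0-> s2 -0-> s1 -0-> s2 -1-> s2 -1-> s2
First repeat at step 3: s1 was already visited.

So i = 1, j = 3, giving x = w[0:1] = 0, y = w[1:3] = 11, z = w[3:8] = 00011.
Check: |xy| = 3 ≤ 6 and |y| = 2 ≥ 1. Reading y takes M from s1 back to s1, so every xyⁱz is accepted.
Since M has 6 states, any run of length ≥ 6 visits 6+1 states, so by pigeonhole some state repeats within the first 6 steps — that repeat gives the pumpable loop.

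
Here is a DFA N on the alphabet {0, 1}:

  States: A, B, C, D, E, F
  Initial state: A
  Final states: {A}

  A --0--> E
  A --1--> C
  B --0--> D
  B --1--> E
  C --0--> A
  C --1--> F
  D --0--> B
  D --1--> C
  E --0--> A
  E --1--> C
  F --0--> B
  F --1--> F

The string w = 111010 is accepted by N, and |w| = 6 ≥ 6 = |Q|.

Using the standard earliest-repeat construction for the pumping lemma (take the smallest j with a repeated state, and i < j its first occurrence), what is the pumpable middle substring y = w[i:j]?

1

Run of N on w = 1 1 1 0 1 0:
  step 0: A  (start)
  step 1: C  (read 1: A→C)
  step 2: F  (read 1: C→F)
  step 3: F  (read 1: F→F)   ← first repeat (F seen earlier)
  step 4: B  (read 0: F→B)
  step 5: E  (read 1: B→E)
  step 6: A  (read 0: E→A)

So i = 2, j = 3, giving x = w[0:2] = 11, y = w[2:3] = 1, z = w[3:6] = 010.
Check: |xy| = 3 ≤ 6 and |y| = 1 ≥ 1. Reading y takes N from F back to F, so every xyⁱz is accepted.
The DFA has 6 states, so the proof of the pumping lemma guarantees a repeated state among the first 6+1 visited; the segment between the two visits is the pumpable y.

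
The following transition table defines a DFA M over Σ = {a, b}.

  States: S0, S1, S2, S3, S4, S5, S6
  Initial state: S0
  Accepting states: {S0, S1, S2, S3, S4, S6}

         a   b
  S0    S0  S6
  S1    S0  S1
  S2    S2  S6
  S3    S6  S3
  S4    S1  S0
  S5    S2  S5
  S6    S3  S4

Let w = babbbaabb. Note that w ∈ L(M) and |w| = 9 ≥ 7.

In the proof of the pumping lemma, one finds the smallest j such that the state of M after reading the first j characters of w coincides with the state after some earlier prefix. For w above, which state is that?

State sequence: S0 -b-> S6 -a-> S3 -b-> S3 -b-> S3 -b-> S3 -a-> S6 -a-> S3 -b-> S3 -b-> S3
First repeat at step 3: S3 was already visited.

The earliest repeat is at step j = 3: M is in S3, which it already visited at step i = 2.
The DFA has 7 states, so the proof of the pumping lemma guarantees a repeated state among the first 7+1 visited; the segment between the two visits is the pumpable y.

S3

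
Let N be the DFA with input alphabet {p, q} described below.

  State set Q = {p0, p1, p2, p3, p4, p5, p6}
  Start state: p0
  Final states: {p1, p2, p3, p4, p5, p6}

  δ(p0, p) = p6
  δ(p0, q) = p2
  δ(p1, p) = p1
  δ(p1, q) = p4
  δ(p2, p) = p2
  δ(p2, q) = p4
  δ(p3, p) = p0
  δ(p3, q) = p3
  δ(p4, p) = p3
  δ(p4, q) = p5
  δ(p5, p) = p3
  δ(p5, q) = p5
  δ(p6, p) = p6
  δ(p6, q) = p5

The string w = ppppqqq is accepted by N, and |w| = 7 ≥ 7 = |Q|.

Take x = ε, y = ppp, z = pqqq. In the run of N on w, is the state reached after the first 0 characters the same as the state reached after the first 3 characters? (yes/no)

no

Run of N on the first 3 characters of w = p p p:
  step 0: p0  (start)
  step 1: p6  (read p: p0→p6)
  step 2: p6  (read p: p6→p6)
  step 3: p6  (read p: p6→p6)

After x (step 0): p0. After xy (step 3): p6.
They differ (p0 ≠ p6), so y is not a cycle from the state after x; this split is not the one the pumping-lemma construction produces, and pumping y need not keep the string in L(N).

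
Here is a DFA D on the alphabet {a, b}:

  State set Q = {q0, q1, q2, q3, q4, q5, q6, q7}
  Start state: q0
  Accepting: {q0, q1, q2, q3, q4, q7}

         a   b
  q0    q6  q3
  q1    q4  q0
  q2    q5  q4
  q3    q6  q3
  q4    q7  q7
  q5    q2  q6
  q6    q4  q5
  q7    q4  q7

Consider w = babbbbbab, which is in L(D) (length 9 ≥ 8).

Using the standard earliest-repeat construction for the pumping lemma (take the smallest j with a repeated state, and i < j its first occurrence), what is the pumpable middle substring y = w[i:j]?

Run of D on w = b a b b b b b a b:
  step 0: q0  (start)
  step 1: q3  (read b: q0→q3)
  step 2: q6  (read a: q3→q6)
  step 3: q5  (read b: q6→q5)
  step 4: q6  (read b: q5→q6)   ← first repeat (q6 seen earlier)
  step 5: q5  (read b: q6→q5)
  step 6: q6  (read b: q5→q6)
  step 7: q5  (read b: q6→q5)
  step 8: q2  (read a: q5→q2)
  step 9: q4  (read b: q2→q4)

So i = 2, j = 4, giving x = w[0:2] = ba, y = w[2:4] = bb, z = w[4:9] = bbbab.
Check: |xy| = 4 ≤ 8 and |y| = 2 ≥ 1. Reading y takes D from q6 back to q6, so every xyⁱz is accepted.

bb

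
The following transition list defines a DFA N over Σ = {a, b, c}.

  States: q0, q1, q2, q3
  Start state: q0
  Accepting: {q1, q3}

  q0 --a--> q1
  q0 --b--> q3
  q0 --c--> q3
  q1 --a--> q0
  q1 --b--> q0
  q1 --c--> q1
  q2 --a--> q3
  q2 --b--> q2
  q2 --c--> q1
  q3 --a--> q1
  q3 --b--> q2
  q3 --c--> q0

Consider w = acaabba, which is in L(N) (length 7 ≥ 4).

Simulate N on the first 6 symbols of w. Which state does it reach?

State sequence: q0 -a-> q1 -c-> q1 -a-> q0 -a-> q1 -b-> q0 -b-> q3

After reading 6 characters, N is in state q3.
(This kind of state-tracing is the core of the pumping-lemma construction: with 4 states, pigeonhole forces a repeat within the first 4 steps.)

q3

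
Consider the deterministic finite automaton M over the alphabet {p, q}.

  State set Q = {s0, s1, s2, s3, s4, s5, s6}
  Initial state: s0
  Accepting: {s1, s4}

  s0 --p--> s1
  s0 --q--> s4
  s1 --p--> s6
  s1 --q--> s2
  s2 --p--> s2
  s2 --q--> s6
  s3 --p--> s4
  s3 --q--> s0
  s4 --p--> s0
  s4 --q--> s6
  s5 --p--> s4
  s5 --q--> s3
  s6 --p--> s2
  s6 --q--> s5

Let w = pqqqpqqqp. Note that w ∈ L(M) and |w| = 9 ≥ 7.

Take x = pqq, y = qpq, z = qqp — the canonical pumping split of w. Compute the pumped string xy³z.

pqqqpqqpqqpqqqp

xy^3z = pqq·qpq·qpq·qpq·qqp = pqqqpqqpqqpqqqp.
Reading y = qpq takes M from s6 back to s6, so after x·y·y·y the machine is still in s6, and z then leads to the accepting state s4. Hence pqqqpqqpqqpqqqp ∈ L(M).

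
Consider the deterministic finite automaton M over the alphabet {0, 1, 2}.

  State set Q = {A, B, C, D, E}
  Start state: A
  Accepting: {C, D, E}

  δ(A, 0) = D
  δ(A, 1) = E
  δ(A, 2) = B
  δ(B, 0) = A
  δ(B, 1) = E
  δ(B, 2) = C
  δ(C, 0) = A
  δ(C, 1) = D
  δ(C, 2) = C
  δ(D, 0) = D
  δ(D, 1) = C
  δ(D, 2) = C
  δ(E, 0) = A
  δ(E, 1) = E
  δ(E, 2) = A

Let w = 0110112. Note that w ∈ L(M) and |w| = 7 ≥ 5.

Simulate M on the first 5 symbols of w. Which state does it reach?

C

Run of M on the first 5 characters of w = 0 1 1 0 1:
  step 0: A  (start)
  step 1: D  (read 0: A→D)
  step 2: C  (read 1: D→C)
  step 3: D  (read 1: C→D)
  step 4: D  (read 0: D→D)
  step 5: C  (read 1: D→C)

After reading 5 characters, M is in state C.
(This kind of state-tracing is the core of the pumping-lemma construction: with 5 states, pigeonhole forces a repeat within the first 5 steps.)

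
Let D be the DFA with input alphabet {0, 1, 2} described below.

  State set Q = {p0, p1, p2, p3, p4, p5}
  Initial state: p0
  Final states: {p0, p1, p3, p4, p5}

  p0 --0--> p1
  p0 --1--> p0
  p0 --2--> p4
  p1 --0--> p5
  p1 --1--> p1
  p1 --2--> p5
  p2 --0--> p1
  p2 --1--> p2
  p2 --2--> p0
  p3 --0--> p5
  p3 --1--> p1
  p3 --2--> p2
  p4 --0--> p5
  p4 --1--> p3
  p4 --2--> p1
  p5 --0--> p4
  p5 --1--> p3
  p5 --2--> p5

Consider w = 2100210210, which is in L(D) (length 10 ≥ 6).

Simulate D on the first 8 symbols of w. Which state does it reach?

State sequence: p0 -2-> p4 -1-> p3 -0-> p5 -0-> p4 -2-> p1 -1-> p1 -0-> p5 -2-> p5

After reading 8 characters, D is in state p5.

p5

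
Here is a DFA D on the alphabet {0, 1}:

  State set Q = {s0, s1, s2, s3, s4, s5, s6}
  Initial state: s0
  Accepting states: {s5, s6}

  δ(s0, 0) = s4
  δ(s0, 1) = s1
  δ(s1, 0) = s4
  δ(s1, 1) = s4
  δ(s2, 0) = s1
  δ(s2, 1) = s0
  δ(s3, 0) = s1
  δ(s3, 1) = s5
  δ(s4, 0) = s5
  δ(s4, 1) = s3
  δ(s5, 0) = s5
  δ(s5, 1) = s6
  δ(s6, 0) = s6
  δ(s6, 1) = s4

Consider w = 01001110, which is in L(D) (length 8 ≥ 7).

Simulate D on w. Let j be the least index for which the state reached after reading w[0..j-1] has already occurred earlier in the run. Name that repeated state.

Run of D on w = 0 1 0 0 1 1 1 0:
  step 0: s0  (start)
  step 1: s4  (read 0: s0→s4)
  step 2: s3  (read 1: s4→s3)
  step 3: s1  (read 0: s3→s1)
  step 4: s4  (read 0: s1→s4)   ← first repeat (s4 seen earlier)
  step 5: s3  (read 1: s4→s3)
  step 6: s5  (read 1: s3→s5)
  step 7: s6  (read 1: s5→s6)
  step 8: s6  (read 0: s6→s6)

The earliest repeat is at step j = 4: D is in s4, which it already visited at step i = 1.

s4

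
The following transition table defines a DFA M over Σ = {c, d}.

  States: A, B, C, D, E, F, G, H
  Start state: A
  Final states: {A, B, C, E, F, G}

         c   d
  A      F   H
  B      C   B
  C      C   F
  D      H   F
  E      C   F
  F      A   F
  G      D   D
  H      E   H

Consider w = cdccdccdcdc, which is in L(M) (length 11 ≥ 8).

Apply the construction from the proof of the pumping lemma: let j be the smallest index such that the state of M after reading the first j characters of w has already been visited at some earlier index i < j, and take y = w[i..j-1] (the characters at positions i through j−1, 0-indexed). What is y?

Run of M on w = c d c c d c c d c d c:
  step 0: A  (start)
  step 1: F  (read c: A→F)
  step 2: F  (read d: F→F)   ← first repeat (F seen earlier)
  step 3: A  (read c: F→A)
  step 4: F  (read c: A→F)
  step 5: F  (read d: F→F)
  step 6: A  (read c: F→A)
  step 7: F  (read c: A→F)
  step 8: F  (read d: F→F)
  step 9: A  (read c: F→A)
  step 10: H  (read d: A→H)
  step 11: E  (read c: H→E)

So i = 1, j = 2, giving x = w[0:1] = c, y = w[1:2] = d, z = w[2:11] = ccdccdcdc.
Check: |xy| = 2 ≤ 8 and |y| = 1 ≥ 1. Reading y takes M from F back to F, so every xyⁱz is accepted.

d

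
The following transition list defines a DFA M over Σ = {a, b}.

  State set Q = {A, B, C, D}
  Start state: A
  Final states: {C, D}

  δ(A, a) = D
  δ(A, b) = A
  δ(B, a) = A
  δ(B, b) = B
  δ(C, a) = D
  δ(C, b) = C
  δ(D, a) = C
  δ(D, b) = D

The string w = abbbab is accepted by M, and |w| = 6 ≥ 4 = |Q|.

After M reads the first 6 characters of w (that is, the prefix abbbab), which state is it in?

C

Run of M on the first 6 characters of w = a b b b a b:
  step 0: A  (start)
  step 1: D  (read a: A→D)
  step 2: D  (read b: D→D)
  step 3: D  (read b: D→D)
  step 4: D  (read b: D→D)
  step 5: C  (read a: D→C)
  step 6: C  (read b: C→C)

After reading 6 characters, M is in state C.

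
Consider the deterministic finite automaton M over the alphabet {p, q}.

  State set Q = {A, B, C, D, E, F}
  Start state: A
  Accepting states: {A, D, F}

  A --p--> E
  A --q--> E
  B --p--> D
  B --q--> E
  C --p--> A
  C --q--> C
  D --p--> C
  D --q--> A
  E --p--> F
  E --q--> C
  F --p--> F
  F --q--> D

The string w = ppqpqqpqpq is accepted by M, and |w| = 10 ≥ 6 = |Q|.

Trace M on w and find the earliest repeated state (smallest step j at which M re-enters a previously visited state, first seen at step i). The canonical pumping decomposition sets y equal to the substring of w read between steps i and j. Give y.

Run of M on w = p p q p q q p q p q:
  step 0: A  (start)
  step 1: E  (read p: A→E)
  step 2: F  (read p: E→F)
  step 3: D  (read q: F→D)
  step 4: C  (read p: D→C)
  step 5: C  (read q: C→C)   ← first repeat (C seen earlier)
  step 6: C  (read q: C→C)
  step 7: A  (read p: C→A)
  step 8: E  (read q: A→E)
  step 9: F  (read p: E→F)
  step 10: D  (read q: F→D)

So i = 4, j = 5, giving x = w[0:4] = ppqp, y = w[4:5] = q, z = w[5:10] = qpqpq.
Check: |xy| = 5 ≤ 6 and |y| = 1 ≥ 1. Reading y takes M from C back to C, so every xyⁱz is accepted.

q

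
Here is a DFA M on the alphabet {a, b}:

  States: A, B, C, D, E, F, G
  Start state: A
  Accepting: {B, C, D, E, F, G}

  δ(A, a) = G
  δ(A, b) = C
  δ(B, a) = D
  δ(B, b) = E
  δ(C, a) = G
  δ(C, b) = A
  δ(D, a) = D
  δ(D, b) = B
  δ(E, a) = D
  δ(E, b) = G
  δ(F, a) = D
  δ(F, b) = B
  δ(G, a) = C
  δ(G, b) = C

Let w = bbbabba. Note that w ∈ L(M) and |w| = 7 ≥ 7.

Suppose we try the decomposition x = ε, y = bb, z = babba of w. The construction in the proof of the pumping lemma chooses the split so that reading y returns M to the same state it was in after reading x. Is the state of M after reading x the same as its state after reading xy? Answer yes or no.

State sequence: A -b-> C -b-> A

After x (step 0): A. After xy (step 2): A.
They match, so y = bb drives M around a cycle from A back to itself; pumping y any number of times keeps M in A before reading z, and xyⁱz ∈ L(M) for every i ≥ 0.

yes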